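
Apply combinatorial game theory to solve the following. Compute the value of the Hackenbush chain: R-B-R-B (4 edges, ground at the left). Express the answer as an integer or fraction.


Edges (from ground): R-B-R-B
By Berlekamp's sign-expansion rule, a Blue-Red Hackenbush stalk has the value of the surreal number whose sign sequence is the edge sequence with B -> + and R -> -.
Sign sequence: -+-+
Trace the sign expansion in the surreal number tree, starting from 0:
Edge 1: R (sign -) -> bounds (-inf, 0), value = -1
Edge 2: B (sign +) -> bounds (-1, 0), value = -1/2
Edge 3: R (sign -) -> bounds (-1, -1/2), value = -3/4
Edge 4: B (sign +) -> bounds (-3/4, -1/2), value = -5/8
Game value = -5/8

-5/8


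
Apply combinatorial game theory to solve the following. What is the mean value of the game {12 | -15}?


Game = {12 | -15}, a switch {a | b} with numbers a > b.
Its thermograph has left wall a - t and right wall b + t, which meet at t = (a - b)/2, where both equal (a + b)/2. So the mast (mean value) is at (a + b)/2.
Mean = (12 + (-15))/2 = -3/2 = -3/2

-3/2


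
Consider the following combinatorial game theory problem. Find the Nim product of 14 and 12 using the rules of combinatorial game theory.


Nim multiplication is bilinear over XOR: (u XOR v) * w = (u*w) XOR (v*w).
So we split each operand into its bit components and XOR the pairwise Nim products.
14 = 2 + 4 + 8 (as XOR of powers of 2).
12 = 4 + 8 (as XOR of powers of 2).
Using the standard Nim-product table on single bits:
  2*2 = 3,   2*4 = 8,   2*8 = 12,
  4*4 = 6,   4*8 = 11,  8*8 = 13,
and  1*x = x (identity), k*l = l*k (commutative).
Pairwise Nim products:
  2 * 4 = 8
  2 * 8 = 12
  4 * 4 = 6
  4 * 8 = 11
  8 * 4 = 11
  8 * 8 = 13
XOR them: 8 XOR 12 XOR 6 XOR 11 XOR 11 XOR 13 = 15.
Result: 14 * 12 = 15 (in Nim).

15


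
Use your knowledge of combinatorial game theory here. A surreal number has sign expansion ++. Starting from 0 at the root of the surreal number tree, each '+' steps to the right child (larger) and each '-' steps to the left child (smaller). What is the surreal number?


Sign expansion: ++
Rule: track bounds (lo, hi), initially (-inf, +inf). On '+', the current value becomes lo and we move to the simplest number in (value, hi): value + 1 if hi = +inf, otherwise the midpoint (value + hi)/2. On '-', the current value becomes hi and we move to value - 1 if lo = -inf, otherwise the midpoint (lo + value)/2.
Start at 0.
Step 1: sign = +, move right. Bounds: (0, +inf). Value = 1
Step 2: sign = +, move right. Bounds: (1, +inf). Value = 2
The surreal number with sign expansion ++ is 2.

2


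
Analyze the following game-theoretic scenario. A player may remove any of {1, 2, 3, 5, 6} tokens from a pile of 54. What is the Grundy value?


The subtraction set is S = {1, 2, 3, 5, 6}.
G(k) = mex{ G(k - s) : s in S, s <= k }. We compute iteratively: G(0) = 0.
G(1) = mex({0}) = 1
G(2) = mex({0, 1}) = 2
G(3) = mex({0, 1, 2}) = 3
G(4) = mex({1, 2, 3}) = 0
G(5) = mex({0, 2, 3}) = 1
G(6) = mex({0, 1, 3}) = 2
G(7) = mex({0, 1, 2}) = 3
G(8) = mex({1, 2, 3}) = 0
G(9) = mex({0, 2, 3}) = 1
Observe that G(4)..G(9) = 0, 1, 2, 3, 0, 1 repeats G(0)..G(5) = 0, 1, 2, 3, 0, 1.
For k >= max(S) = 6, G(k) is determined by the previous 6 values G(k-6)..G(k-1); a window of 6 consecutive values has recurred shifted by 4, so by induction G(k + 4) = G(k) for all k >= 0: the sequence is periodic from the start with period 4.
One period: G(0..3) = 0, 1, 2, 3.
54 mod 4 = 2, so G(54) = G(2) = 2.

2


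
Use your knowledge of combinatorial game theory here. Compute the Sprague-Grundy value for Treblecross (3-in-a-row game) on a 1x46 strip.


Treblecross: place X on empty cells; 3-in-a-row wins.
Playing within two cells of an existing X lets the opponent win at once, so sensible play treats the cells i-2..i+2 around each X as dead. The player left with no safe cell loses, so this is a normal-play take-away game on strips of safe cells.
Placing X at cell i (0-indexed) of a strip of k safe cells leaves independent strips of sizes max(0, i-2) and max(0, k-i-3). Hence G(k) = mex{ G(max(0,i-2)) XOR G(max(0,k-i-3)) : 0 <= i < k }, with G(0) = 0.
G(1): splits (0,0):0^0=0 -> mex({0}) = 1
G(2): splits (0,0):0^0=0 -> mex({0}) = 1
G(3): splits (0,0):0^0=0 -> mex({0}) = 1
G(4): splits (0,1):0^1=1 (0,0):0^0=0 -> mex({0, 1}) = 2
G(5): splits (0,2):0^1=1 (0,1):0^1=1 (0,0):0^0=0 -> mex({0, 1}) = 2
G(6) = mex({1}) = 0
G(7) = mex({0, 1, 2}) = 3
G(8) = mex({0, 1, 2}) = 3
G(9) = mex({0, 2}) = 1
G(10) = mex({0, 2, 3}) = 1
G(11) = mex({0, 3}) = 1
G(12) = mex({1, 3}) = 0
G(13) = mex({0, 1, 2, 3}) = 4
G(14) = mex({0, 1, 2}) = 3
G(15) = mex({0, 1, 2}) = 3
G(16) = mex({0, 1, 2, 4}) = 3
G(17) = mex({0, 1, 3, 4}) = 2
G(18) = mex({0, 1, 3, 4}) = 2
G(19) = mex({0, 1, 3, 5}) = 2
G(20) = mex({0, 1, 2, 3, 5}) = 4
G(21) = mex({0, 1, 2, 3, 5}) = 4
G(22) = mex({1, 2, 6}) = 0
G(23) = mex({0, 1, 2, 3, 4, 6}) = 5
G(24) = mex({0, 1, 2, 3, 4}) = 5
G(25) = mex({0, 1, 3, 4, 7}) = 2
G(26) = mex({0, 1, 3, 4, 5, 7}) = 2
G(27) = mex({0, 1, 3, 5}) = 2
G(28) = mex({0, 1, 2, 5}) = 3
G(29) = mex({0, 1, 2, 4, 5, 6}) = 3
G(30) = mex({1, 2, 4, 6}) = 0
G(31) = mex({0, 1, 2, 3, 4, 6}) = 5
G(32) = mex({1, 2, 3, 4, 7}) = 0
G(33) = mex({0, 3, 7}) = 1
G(34) = mex({0, 2, 3, 5, 7}) = 1
G(35) = mex({0, 2, 3, 5, 6}) = 1
G(36) = mex({0, 1, 2, 5, 6}) = 3
G(37) = mex({0, 1, 2, 4, 5, 6}) = 3
G(38) = mex({0, 1, 2, 4}) = 3
G(39) = mex({0, 1, 2, 3, 4, 7}) = 5
G(40) = mex({0, 1, 2, 3, 4, 5, 7}) = 6
G(41) = mex({0, 1, 2, 3, 5, 7}) = 4
G(42) = mex({0, 1, 2, 3, 5, 6, 7}) = 4
G(43) = mex({0, 2, 3, 5, 6}) = 1
G(44) = mex({1, 2, 3, 4, 5, 6}) = 0
G(45) = mex({0, 1, 2, 3, 4, 6, 7}) = 5
G(46) = mex({0, 1, 2, 3, 4, 7}) = 5
Therefore G(46) = 5.

5


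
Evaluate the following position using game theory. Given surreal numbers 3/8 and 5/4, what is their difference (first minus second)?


x = 3/8, y = 5/4
Converting to common denominator: 8
x = 3/8, y = 10/8
x - y = 3/8 - 5/4 = -7/8

-7/8


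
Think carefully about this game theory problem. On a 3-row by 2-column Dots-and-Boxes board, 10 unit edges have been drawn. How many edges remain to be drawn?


Grid: 3 x 2 boxes, i.e. 4 rows and 3 columns of dots.
Horizontal edges: (rows + 1) * cols = 4 * 2 = 8
Vertical edges: rows * (cols + 1) = 3 * 3 = 9
Total edges: 8 + 9 = 17
Edges drawn: 10
Remaining: 17 - 10 = 7

7


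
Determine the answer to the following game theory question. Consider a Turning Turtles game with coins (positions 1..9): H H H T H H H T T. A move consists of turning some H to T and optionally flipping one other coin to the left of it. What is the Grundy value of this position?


Coins: H H H T H H H T T
Key fact: a single head at position k behaves exactly like a Nim heap of size k (turning it to T and optionally flipping a coin at j < k corresponds to moving the heap from k to j, or to 0), and heads combine as a disjunctive sum (two heads at the same place would cancel, matching j XOR j = 0). So the Nim-value is the XOR of the 1-indexed positions of the heads.
Face-up positions (1-indexed): [1, 2, 3, 5, 6, 7]
XOR 0 with 1: 0 XOR 1 = 1
XOR 1 with 2: 1 XOR 2 = 3
XOR 3 with 3: 3 XOR 3 = 0
XOR 0 with 5: 0 XOR 5 = 5
XOR 5 with 6: 5 XOR 6 = 3
XOR 3 with 7: 3 XOR 7 = 4
Nim-value = 4

4


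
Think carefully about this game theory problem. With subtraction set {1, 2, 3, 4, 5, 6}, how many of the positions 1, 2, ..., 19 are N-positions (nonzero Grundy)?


Subtraction set S = {1, 2, 3, 4, 5, 6}, so G(n) = n mod 7.
G(n) = 0 when n is a multiple of 7.
Multiples of 7 in [1, 19]: 2
N-positions (nonzero Grundy) = 19 - 2 = 17

17


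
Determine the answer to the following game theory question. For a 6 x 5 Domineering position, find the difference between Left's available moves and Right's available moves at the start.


Board is 6 x 5 (rows x cols).
Left (vertical) placements: (rows-1) * cols = 5 * 5 = 25
Right (horizontal) placements: rows * (cols-1) = 6 * 4 = 24
Advantage = Left - Right = 25 - 24 = 1

1


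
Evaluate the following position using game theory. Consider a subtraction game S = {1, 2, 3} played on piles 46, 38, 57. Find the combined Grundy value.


Subtraction set: {1, 2, 3}
For this subtraction set, G(n) = n mod 4 (period = max + 1 = 4).
Pile 1 (size 46): G(46) = 46 mod 4 = 2
Pile 2 (size 38): G(38) = 38 mod 4 = 2
Pile 3 (size 57): G(57) = 57 mod 4 = 1
Total Grundy value = XOR of all: 2 XOR 2 XOR 1 = 1

1


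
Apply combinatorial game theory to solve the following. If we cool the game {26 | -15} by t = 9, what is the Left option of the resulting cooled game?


Original game: {26 | -15} (a switch {a | b} with a > b).
Cooling by t (for t below the temperature (a - b)/2 = 41/2) taxes each move by t: {a | b} cooled by t is {a - t | b + t}.
Cooling amount: t = 9
Cooled Left option: 26 - 9 = 17
Cooled Right option: -15 + 9 = -6
Cooled game: {17 | -6}
Left option = 17

17


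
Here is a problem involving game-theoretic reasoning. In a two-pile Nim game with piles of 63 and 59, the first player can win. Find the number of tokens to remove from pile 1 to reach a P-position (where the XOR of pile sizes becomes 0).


Piles: 63 and 59
Current XOR: 63 XOR 59 = 4 (non-zero, so this is an N-position).
To make the XOR zero, we need to find a move that balances the piles.
For pile 1 (size 63): target = 63 XOR 4 = 59
We reduce pile 1 from 63 to 59.
Tokens removed: 63 - 59 = 4
Verification: 59 XOR 59 = 0

4


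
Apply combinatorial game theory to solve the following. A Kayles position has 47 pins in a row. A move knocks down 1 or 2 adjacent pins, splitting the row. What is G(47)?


Kayles: a move removes 1 or 2 adjacent pins from a contiguous row.
Removing pins from a row of k leaves two independent rows (a, b) with a + b = k - 1 (one pin) or a + b = k - 2 (two pins); an end removal gives a = 0.
By Sprague-Grundy, G(k) = mex{ G(a) XOR G(b) } over all these splits. G(0) = 0.
G(1): splits (0,0):0^0=0 -> mex({0}) = 1
G(2): splits (0,1):0^1=1 (0,0):0^0=0 -> mex({0, 1}) = 2
G(3): splits (0,2):0^2=2 (1,1):1^1=0 (0,1):0^1=1 -> mex({0, 1, 2}) = 3
G(4): splits (0,3):0^3=3 (1,2):1^2=3 (0,2):0^2=2 (1,1):1^1=0 -> mex({0, 2, 3}) = 1
G(5): splits (0,4):0^1=1 (1,3):1^3=2 (2,2):2^2=0 (0,3):0^3=3 (1,2):1^2=3 -> mex({0, 1, 2, 3}) = 4
G(6) = mex({0, 1, 2, 4}) = 3
G(7) = mex({0, 1, 3, 4, 5}) = 2
G(8) = mex({0, 2, 3, 5, 6}) = 1
G(9) = mex({0, 1, 2, 3, 6, 7}) = 4
G(10) = mex({0, 1, 3, 4, 5, 7}) = 2
G(11) = mex({0, 1, 2, 3, 4, 5}) = 6
G(12) = mex({0, 1, 2, 3, 5, 6, 7}) = 4
G(13) = mex({0, 2, 3, 4, 6, 7}) = 1
G(14) = mex({0, 1, 4, 5, 6, 7}) = 2
G(15) = mex({0, 1, 2, 3, 4, 5, 6}) = 7
G(16) = mex({0, 2, 3, 5, 6, 7}) = 1
G(17) = mex({0, 1, 2, 3, 5, 6, 7}) = 4
G(18) = mex({0, 1, 2, 4, 5, 6}) = 3
G(19) = mex({0, 1, 3, 4, 5, 7}) = 2
G(20) = mex({0, 2, 3, 4, 5, 6, 7}) = 1
G(21) = mex({0, 1, 2, 3, 5, 6, 7}) = 4
G(22) = mex({0, 1, 2, 3, 4, 5, 7}) = 6
G(23) = mex({0, 1, 2, 3, 4, 5, 6}) = 7
G(24) = mex({0, 1, 2, 3, 5, 6, 7}) = 4
G(25) = mex({0, 2, 3, 4, 6, 7}) = 1
G(26) = mex({0, 1, 3, 4, 5, 6, 7}) = 2
G(27) = mex({0, 1, 2, 3, 4, 5, 6, 7}) = 8
G(28) = mex({0, 1, 2, 3, 4, 6, 7, 8}) = 5
G(29) = mex({0, 1, 2, 3, 5, 6, 7, 8, 9}) = 4
G(30) = mex({0, 1, 2, 3, 4, 5, 6, 9, 10}) = 7
G(31) = mex({0, 1, 3, 4, 5, 7, 10, 11}) = 2
G(32) = mex({0, 2, 3, 4, 5, 6, 7, 9, 11}) = 1
G(33) = mex({0, 1, 2, 3, 4, 5, 6, 7, 9, 12}) = 8
G(34) = mex({0, 1, 2, 3, 4, 5, 7, 8, 11, 12}) = 6
G(35) = mex({0, 1, 2, 3, 4, 5, 6, 8, 9, 10, 11}) = 7
G(36) = mex({0, 1, 2, 3, 5, 6, 7, 9, 10}) = 4
G(37) = mex({0, 2, 3, 4, 6, 7, 9, 10, 11, 12}) = 1
G(38) = mex({0, 1, 3, 4, 5, 6, 7, 9, 10, 11, 12}) = 2
G(39) = mex({0, 1, 2, 4, 5, 6, 7, 9, 10, 12, 14}) = 3
G(40) = mex({0, 2, 3, 4, 6, 7, 11, 12, 14}) = 1
G(41) = mex({0, 1, 2, 3, 5, 6, 7, 9, 10, 11, 12}) = 4
G(42) = mex({0, 1, 2, 3, 4, 5, 6, 9, 10}) = 7
G(43) = mex({0, 1, 3, 4, 5, 7, 9, 10, 12, 15}) = 2
G(44) = mex({0, 2, 3, 4, 5, 6, 7, 9, 10, 12, 15}) = 1
G(45) = mex({0, 1, 2, 3, 4, 5, 6, 7, 9, 10, 12, 14}) = 8
G(46) = mex({0, 1, 3, 4, 5, 7, 8, 11, 12, 14}) = 2
G(47) = mex({0, 1, 2, 3, 4, 5, 6, 8, 9, 10, 11, 12}) = 7
Therefore G(47) = 7.

7


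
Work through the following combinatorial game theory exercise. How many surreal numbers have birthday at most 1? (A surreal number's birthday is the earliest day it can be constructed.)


Day 0: {|} = 0 is born. Count = 1.
Day n: the number of surreal numbers born by day n is 2^(n+1) - 1.
By day 0: 2^1 - 1 = 1
By day 1: 2^2 - 1 = 3
By day 1: 3 surreal numbers.

3


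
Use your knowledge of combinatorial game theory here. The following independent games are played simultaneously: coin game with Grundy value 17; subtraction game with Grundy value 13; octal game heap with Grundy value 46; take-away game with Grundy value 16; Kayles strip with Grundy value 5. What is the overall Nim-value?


By the Sprague-Grundy theorem, the Grundy value of a sum of games is the XOR of individual Grundy values.
coin game: Grundy value = 17. Running XOR: 0 XOR 17 = 17
subtraction game: Grundy value = 13. Running XOR: 17 XOR 13 = 28
octal game heap: Grundy value = 46. Running XOR: 28 XOR 46 = 50
take-away game: Grundy value = 16. Running XOR: 50 XOR 16 = 34
Kayles strip: Grundy value = 5. Running XOR: 34 XOR 5 = 39
The combined Grundy value is 39.

39


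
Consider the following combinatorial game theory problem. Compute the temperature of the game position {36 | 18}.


The game is {36 | 18}, a switch {a | b} with numbers a > b.
Cooling {a | b} by t gives {a - t | b + t}, which stops being hot when a - t = b + t, i.e. at t = (a - b)/2. So the temperature of a switch is (a - b)/2.
Temperature = (Left option - Right option) / 2
= (36 - (18)) / 2
= 18 / 2
= 9

9


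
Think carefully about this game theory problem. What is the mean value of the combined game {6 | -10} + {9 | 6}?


G1 = {6 | -10}, G2 = {9 | 6}
Each is a switch {a | b} with numbers a > b; its mean value is (a + b)/2, and mean value is additive over game sums: m(G1 + G2) = m(G1) + m(G2).
Mean of G1 = (6 + (-10))/2 = -4/2 = -2
Mean of G2 = (9 + (6))/2 = 15/2 = 15/2
Mean of G1 + G2 = -2 + 15/2 = 11/2

11/2


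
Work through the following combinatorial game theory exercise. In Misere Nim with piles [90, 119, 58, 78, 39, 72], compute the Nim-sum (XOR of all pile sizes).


We need the XOR (exclusive or) of all pile sizes.
After XOR-ing pile 1 (size 90): 0 XOR 90 = 90
After XOR-ing pile 2 (size 119): 90 XOR 119 = 45
After XOR-ing pile 3 (size 58): 45 XOR 58 = 23
After XOR-ing pile 4 (size 78): 23 XOR 78 = 89
After XOR-ing pile 5 (size 39): 89 XOR 39 = 126
After XOR-ing pile 6 (size 72): 126 XOR 72 = 54
The Nim-value of this position is 54.

54


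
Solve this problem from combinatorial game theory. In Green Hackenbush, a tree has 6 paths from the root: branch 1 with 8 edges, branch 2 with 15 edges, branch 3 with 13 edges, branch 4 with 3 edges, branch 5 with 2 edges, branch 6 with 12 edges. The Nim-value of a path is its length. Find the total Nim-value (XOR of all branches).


The tree has 6 branches from the ground vertex.
In Green Hackenbush, the Nim-value of a simple path of length k is k.
Branch 1: length 8, Nim-value = 8
Branch 2: length 15, Nim-value = 15
Branch 3: length 13, Nim-value = 13
Branch 4: length 3, Nim-value = 3
Branch 5: length 2, Nim-value = 2
Branch 6: length 12, Nim-value = 12
Total Nim-value = XOR of all branch values:
0 XOR 8 = 8
8 XOR 15 = 7
7 XOR 13 = 10
10 XOR 3 = 9
9 XOR 2 = 11
11 XOR 12 = 7
Nim-value of the tree = 7

7


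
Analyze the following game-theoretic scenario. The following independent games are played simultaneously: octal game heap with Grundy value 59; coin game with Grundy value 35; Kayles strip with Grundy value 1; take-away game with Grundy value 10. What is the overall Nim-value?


By the Sprague-Grundy theorem, the Grundy value of a sum of games is the XOR of individual Grundy values.
octal game heap: Grundy value = 59. Running XOR: 0 XOR 59 = 59
coin game: Grundy value = 35. Running XOR: 59 XOR 35 = 24
Kayles strip: Grundy value = 1. Running XOR: 24 XOR 1 = 25
take-away game: Grundy value = 10. Running XOR: 25 XOR 10 = 19
The combined Grundy value is 19.

19


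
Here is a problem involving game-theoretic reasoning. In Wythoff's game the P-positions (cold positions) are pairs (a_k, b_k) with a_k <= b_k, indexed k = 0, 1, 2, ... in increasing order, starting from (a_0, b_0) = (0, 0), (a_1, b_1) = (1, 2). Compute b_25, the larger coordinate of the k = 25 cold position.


By Wythoff's theorem, a_k = floor(k * phi) and b_k = floor(k * phi^2) = a_k + k, where phi = (1 + sqrt(5))/2 is the golden ratio.
phi = (1 + sqrt(5))/2 = 1.618034
phi^2 = phi + 1 = 2.618034
k = 25
k * phi^2 = 25 * 2.618034 = 65.450850
b_25 = floor(k * phi^2) = 65 (check: a_25 + k = 40 + 25 = 65)

65


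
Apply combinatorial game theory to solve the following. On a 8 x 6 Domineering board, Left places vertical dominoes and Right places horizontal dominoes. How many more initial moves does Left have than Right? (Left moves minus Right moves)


Board is 8 x 6 (rows x cols).
Left (vertical) placements: (rows-1) * cols = 7 * 6 = 42
Right (horizontal) placements: rows * (cols-1) = 8 * 5 = 40
Advantage = Left - Right = 42 - 40 = 2

2


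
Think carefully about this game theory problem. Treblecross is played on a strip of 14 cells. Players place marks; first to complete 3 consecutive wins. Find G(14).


Treblecross: place X on empty cells; 3-in-a-row wins.
Playing within two cells of an existing X lets the opponent win at once, so sensible play treats the cells i-2..i+2 around each X as dead. The player left with no safe cell loses, so this is a normal-play take-away game on strips of safe cells.
Placing X at cell i (0-indexed) of a strip of k safe cells leaves independent strips of sizes max(0, i-2) and max(0, k-i-3). Hence G(k) = mex{ G(max(0,i-2)) XOR G(max(0,k-i-3)) : 0 <= i < k }, with G(0) = 0.
G(1): splits (0,0):0^0=0 -> mex({0}) = 1
G(2): splits (0,0):0^0=0 -> mex({0}) = 1
G(3): splits (0,0):0^0=0 -> mex({0}) = 1
G(4): splits (0,1):0^1=1 (0,0):0^0=0 -> mex({0, 1}) = 2
G(5): splits (0,2):0^1=1 (0,1):0^1=1 (0,0):0^0=0 -> mex({0, 1}) = 2
G(6) = mex({1}) = 0
G(7) = mex({0, 1, 2}) = 3
G(8) = mex({0, 1, 2}) = 3
G(9) = mex({0, 2}) = 1
G(10) = mex({0, 2, 3}) = 1
G(11) = mex({0, 3}) = 1
G(12) = mex({1, 3}) = 0
G(13) = mex({0, 1, 2, 3}) = 4
G(14) = mex({0, 1, 2}) = 3
Therefore G(14) = 3.

3


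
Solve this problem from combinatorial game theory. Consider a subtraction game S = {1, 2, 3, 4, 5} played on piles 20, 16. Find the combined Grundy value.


Subtraction set: {1, 2, 3, 4, 5}
For this subtraction set, G(n) = n mod 6 (period = max + 1 = 6).
Pile 1 (size 20): G(20) = 20 mod 6 = 2
Pile 2 (size 16): G(16) = 16 mod 6 = 4
Total Grundy value = XOR of all: 2 XOR 4 = 6

6


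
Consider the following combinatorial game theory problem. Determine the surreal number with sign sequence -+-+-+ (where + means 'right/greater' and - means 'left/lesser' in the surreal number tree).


Sign expansion: -+-+-+
Rule: track bounds (lo, hi), initially (-inf, +inf). On '+', the current value becomes lo and we move to the simplest number in (value, hi): value + 1 if hi = +inf, otherwise the midpoint (value + hi)/2. On '-', the current value becomes hi and we move to value - 1 if lo = -inf, otherwise the midpoint (lo + value)/2.
Start at 0.
Step 1: sign = -, move left. Bounds: (-inf, 0). Value = -1
Step 2: sign = +, move right. Bounds: (-1, 0). Value = -1/2
Step 3: sign = -, move left. Bounds: (-1, -1/2). Value = -3/4
Step 4: sign = +, move right. Bounds: (-3/4, -1/2). Value = -5/8
Step 5: sign = -, move left. Bounds: (-3/4, -5/8). Value = -11/16
Step 6: sign = +, move right. Bounds: (-11/16, -5/8). Value = -21/32
The surreal number with sign expansion -+-+-+ is -21/32.

-21/32


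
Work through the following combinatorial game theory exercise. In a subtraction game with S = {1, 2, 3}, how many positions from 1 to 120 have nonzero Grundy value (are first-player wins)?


Subtraction set S = {1, 2, 3}, so G(n) = n mod 4.
G(n) = 0 when n is a multiple of 4.
Multiples of 4 in [1, 120]: 30
N-positions (nonzero Grundy) = 120 - 30 = 90

90


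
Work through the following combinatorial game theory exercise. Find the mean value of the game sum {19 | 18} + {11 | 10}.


G1 = {19 | 18}, G2 = {11 | 10}
Each is a switch {a | b} with numbers a > b; its mean value is (a + b)/2, and mean value is additive over game sums: m(G1 + G2) = m(G1) + m(G2).
Mean of G1 = (19 + (18))/2 = 37/2 = 37/2
Mean of G2 = (11 + (10))/2 = 21/2 = 21/2
Mean of G1 + G2 = 37/2 + 21/2 = 29

29


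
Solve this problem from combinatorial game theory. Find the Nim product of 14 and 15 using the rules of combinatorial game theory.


Nim multiplication is bilinear over XOR: (u XOR v) * w = (u*w) XOR (v*w).
So we split each operand into its bit components and XOR the pairwise Nim products.
14 = 2 + 4 + 8 (as XOR of powers of 2).
15 = 1 + 2 + 4 + 8 (as XOR of powers of 2).
Using the standard Nim-product table on single bits:
  2*2 = 3,   2*4 = 8,   2*8 = 12,
  4*4 = 6,   4*8 = 11,  8*8 = 13,
and  1*x = x (identity), k*l = l*k (commutative).
Pairwise Nim products:
  2 * 1 = 2
  2 * 2 = 3
  2 * 4 = 8
  2 * 8 = 12
  4 * 1 = 4
  4 * 2 = 8
  4 * 4 = 6
  4 * 8 = 11
  8 * 1 = 8
  8 * 2 = 12
  8 * 4 = 11
  8 * 8 = 13
XOR them: 2 XOR 3 XOR 8 XOR 12 XOR 4 XOR 8 XOR 6 XOR 11 XOR 8 XOR 12 XOR 11 XOR 13 = 6.
Result: 14 * 15 = 6 (in Nim).

6


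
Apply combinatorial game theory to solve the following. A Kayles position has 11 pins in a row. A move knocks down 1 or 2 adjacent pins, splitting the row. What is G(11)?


Kayles: a move removes 1 or 2 adjacent pins from a contiguous row.
Removing pins from a row of k leaves two independent rows (a, b) with a + b = k - 1 (one pin) or a + b = k - 2 (two pins); an end removal gives a = 0.
By Sprague-Grundy, G(k) = mex{ G(a) XOR G(b) } over all these splits. G(0) = 0.
G(1): splits (0,0):0^0=0 -> mex({0}) = 1
G(2): splits (0,1):0^1=1 (0,0):0^0=0 -> mex({0, 1}) = 2
G(3): splits (0,2):0^2=2 (1,1):1^1=0 (0,1):0^1=1 -> mex({0, 1, 2}) = 3
G(4): splits (0,3):0^3=3 (1,2):1^2=3 (0,2):0^2=2 (1,1):1^1=0 -> mex({0, 2, 3}) = 1
G(5): splits (0,4):0^1=1 (1,3):1^3=2 (2,2):2^2=0 (0,3):0^3=3 (1,2):1^2=3 -> mex({0, 1, 2, 3}) = 4
G(6) = mex({0, 1, 2, 4}) = 3
G(7) = mex({0, 1, 3, 4, 5}) = 2
G(8) = mex({0, 2, 3, 5, 6}) = 1
G(9) = mex({0, 1, 2, 3, 6, 7}) = 4
G(10) = mex({0, 1, 3, 4, 5, 7}) = 2
G(11) = mex({0, 1, 2, 3, 4, 5}) = 6
Therefore G(11) = 6.

6


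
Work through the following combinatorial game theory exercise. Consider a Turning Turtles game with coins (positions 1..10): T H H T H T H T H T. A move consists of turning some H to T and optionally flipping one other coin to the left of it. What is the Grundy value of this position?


Coins: T H H T H T H T H T
Key fact: a single head at position k behaves exactly like a Nim heap of size k (turning it to T and optionally flipping a coin at j < k corresponds to moving the heap from k to j, or to 0), and heads combine as a disjunctive sum (two heads at the same place would cancel, matching j XOR j = 0). So the Nim-value is the XOR of the 1-indexed positions of the heads.
Face-up positions (1-indexed): [2, 3, 5, 7, 9]
XOR 0 with 2: 0 XOR 2 = 2
XOR 2 with 3: 2 XOR 3 = 1
XOR 1 with 5: 1 XOR 5 = 4
XOR 4 with 7: 4 XOR 7 = 3
XOR 3 with 9: 3 XOR 9 = 10
Nim-value = 10

10


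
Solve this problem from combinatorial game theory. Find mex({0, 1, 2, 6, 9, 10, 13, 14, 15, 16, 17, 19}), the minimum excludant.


Set = {0, 1, 2, 6, 9, 10, 13, 14, 15, 16, 17, 19}
0 is in the set.
1 is in the set.
2 is in the set.
3 is NOT in the set. This is the mex.
mex = 3

3


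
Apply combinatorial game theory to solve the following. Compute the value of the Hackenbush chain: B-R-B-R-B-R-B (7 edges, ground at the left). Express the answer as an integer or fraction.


Edges (from ground): B-R-B-R-B-R-B
By Berlekamp's sign-expansion rule, a Blue-Red Hackenbush stalk has the value of the surreal number whose sign sequence is the edge sequence with B -> + and R -> -.
Sign sequence: +-+-+-+
Trace the sign expansion in the surreal number tree, starting from 0:
Edge 1: B (sign +) -> bounds (0, +inf), value = 1
Edge 2: R (sign -) -> bounds (0, 1), value = 1/2
Edge 3: B (sign +) -> bounds (1/2, 1), value = 3/4
Edge 4: R (sign -) -> bounds (1/2, 3/4), value = 5/8
Edge 5: B (sign +) -> bounds (5/8, 3/4), value = 11/16
Edge 6: R (sign -) -> bounds (5/8, 11/16), value = 21/32
Edge 7: B (sign +) -> bounds (21/32, 11/16), value = 43/64
Game value = 43/64

43/64


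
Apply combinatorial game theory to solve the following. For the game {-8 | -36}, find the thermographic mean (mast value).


Game = {-8 | -36}, a switch {a | b} with numbers a > b.
Its thermograph has left wall a - t and right wall b + t, which meet at t = (a - b)/2, where both equal (a + b)/2. So the mast (mean value) is at (a + b)/2.
Mean = (-8 + (-36))/2 = -44/2 = -22

-22


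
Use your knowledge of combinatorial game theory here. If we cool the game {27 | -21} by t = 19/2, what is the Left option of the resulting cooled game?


Original game: {27 | -21} (a switch {a | b} with a > b).
Cooling by t (for t below the temperature (a - b)/2 = 24) taxes each move by t: {a | b} cooled by t is {a - t | b + t}.
Cooling amount: t = 19/2
Cooled Left option: 27 - 19/2 = 35/2
Cooled Right option: -21 + 19/2 = -23/2
Cooled game: {35/2 | -23/2}
Left option = 35/2

35/2


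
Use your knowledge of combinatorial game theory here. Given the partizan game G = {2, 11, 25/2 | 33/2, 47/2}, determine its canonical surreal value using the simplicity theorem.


Left options: {2, 11, 25/2}, max = 25/2
Right options: {33/2, 47/2}, min = 33/2
All options are numbers and max(Left) < min(Right), so by the simplicity theorem the value is the simplest (earliest-born) number strictly between 25/2 and 33/2.
Integers 13 through 16 all lie strictly between 25/2 and 33/2.
Among integers, the simplest (lowest birthday = smallest |n|; 0 is born on day 0, +-n on day n) is 13.
No non-integer in the interval can be simpler: if x is a non-integer in the interval, then floor(x) or ceil(x) also lies in the interval (the interval contains an integer), and both are proper prefixes of x's sign expansion, i.e. born earlier. So the game value is 13.
Game value = 13

13


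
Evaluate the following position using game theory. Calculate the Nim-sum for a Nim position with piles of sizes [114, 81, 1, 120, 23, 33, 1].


We need the XOR (exclusive or) of all pile sizes.
After XOR-ing pile 1 (size 114): 0 XOR 114 = 114
After XOR-ing pile 2 (size 81): 114 XOR 81 = 35
After XOR-ing pile 3 (size 1): 35 XOR 1 = 34
After XOR-ing pile 4 (size 120): 34 XOR 120 = 90
After XOR-ing pile 5 (size 23): 90 XOR 23 = 77
After XOR-ing pile 6 (size 33): 77 XOR 33 = 108
After XOR-ing pile 7 (size 1): 108 XOR 1 = 109
The Nim-value of this position is 109.

109


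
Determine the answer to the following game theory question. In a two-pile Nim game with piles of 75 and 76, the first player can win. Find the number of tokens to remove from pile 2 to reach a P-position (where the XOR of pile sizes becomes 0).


Piles: 75 and 76
Current XOR: 75 XOR 76 = 7 (non-zero, so this is an N-position).
To make the XOR zero, we need to find a move that balances the piles.
For pile 2 (size 76): target = 76 XOR 7 = 75
We reduce pile 2 from 76 to 75.
Tokens removed: 76 - 75 = 1
Verification: 75 XOR 75 = 0

1


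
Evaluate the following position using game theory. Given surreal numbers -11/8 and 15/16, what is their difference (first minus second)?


x = -11/8, y = 15/16
Converting to common denominator: 16
x = -22/16, y = 15/16
x - y = -11/8 - 15/16 = -37/16

-37/16


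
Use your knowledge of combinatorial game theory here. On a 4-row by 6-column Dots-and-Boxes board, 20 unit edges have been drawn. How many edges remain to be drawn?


Grid: 4 x 6 boxes, i.e. 5 rows and 7 columns of dots.
Horizontal edges: (rows + 1) * cols = 5 * 6 = 30
Vertical edges: rows * (cols + 1) = 4 * 7 = 28
Total edges: 30 + 28 = 58
Edges drawn: 20
Remaining: 58 - 20 = 38

38


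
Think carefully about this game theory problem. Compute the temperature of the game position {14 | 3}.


The game is {14 | 3}, a switch {a | b} with numbers a > b.
Cooling {a | b} by t gives {a - t | b + t}, which stops being hot when a - t = b + t, i.e. at t = (a - b)/2. So the temperature of a switch is (a - b)/2.
Temperature = (Left option - Right option) / 2
= (14 - (3)) / 2
= 11 / 2
= 11/2

11/2


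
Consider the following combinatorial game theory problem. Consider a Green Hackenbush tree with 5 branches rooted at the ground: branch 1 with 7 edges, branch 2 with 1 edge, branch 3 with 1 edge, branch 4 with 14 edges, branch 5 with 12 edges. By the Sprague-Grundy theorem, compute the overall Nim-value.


The tree has 5 branches from the ground vertex.
In Green Hackenbush, the Nim-value of a simple path of length k is k.
Branch 1: length 7, Nim-value = 7
Branch 2: length 1, Nim-value = 1
Branch 3: length 1, Nim-value = 1
Branch 4: length 14, Nim-value = 14
Branch 5: length 12, Nim-value = 12
Total Nim-value = XOR of all branch values:
0 XOR 7 = 7
7 XOR 1 = 6
6 XOR 1 = 7
7 XOR 14 = 9
9 XOR 12 = 5
Nim-value of the tree = 5

5


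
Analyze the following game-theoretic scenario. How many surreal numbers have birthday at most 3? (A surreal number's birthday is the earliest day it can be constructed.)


Day 0: {|} = 0 is born. Count = 1.
Day n: the number of surreal numbers born by day n is 2^(n+1) - 1.
By day 0: 2^1 - 1 = 1
By day 1: 2^2 - 1 = 3
By day 2: 2^3 - 1 = 7
By day 3: 2^4 - 1 = 15
By day 3: 15 surreal numbers.

15


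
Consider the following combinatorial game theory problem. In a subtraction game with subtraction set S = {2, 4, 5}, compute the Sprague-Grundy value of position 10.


The subtraction set is S = {2, 4, 5}.
G(k) = mex{ G(k - s) : s in S, s <= k }. We compute iteratively: G(0) = 0.
G(1) = mex({}) = 0
G(2) = mex({0}) = 1
G(3) = mex({0}) = 1
G(4) = mex({0, 1}) = 2
G(5) = mex({0, 1}) = 2
G(6) = mex({0, 1, 2}) = 3
G(7) = mex({1, 2}) = 0
G(8) = mex({1, 2, 3}) = 0
G(9) = mex({0, 2}) = 1
G(10) = mex({0, 2, 3}) = 1
Therefore G(10) = 1.

1


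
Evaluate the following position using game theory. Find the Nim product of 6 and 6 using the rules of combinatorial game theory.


Nim multiplication is bilinear over XOR: (u XOR v) * w = (u*w) XOR (v*w).
So we split each operand into its bit components and XOR the pairwise Nim products.
6 = 2 + 4 (as XOR of powers of 2).
6 = 2 + 4 (as XOR of powers of 2).
Using the standard Nim-product table on single bits:
  2*2 = 3,   2*4 = 8,   2*8 = 12,
  4*4 = 6,   4*8 = 11,  8*8 = 13,
and  1*x = x (identity), k*l = l*k (commutative).
Pairwise Nim products:
  2 * 2 = 3
  2 * 4 = 8
  4 * 2 = 8
  4 * 4 = 6
XOR them: 3 XOR 8 XOR 8 XOR 6 = 5.
Result: 6 * 6 = 5 (in Nim).

5


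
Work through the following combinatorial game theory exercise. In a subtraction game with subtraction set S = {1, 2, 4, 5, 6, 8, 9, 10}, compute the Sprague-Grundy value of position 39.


The subtraction set is S = {1, 2, 4, 5, 6, 8, 9, 10}.
G(k) = mex{ G(k - s) : s in S, s <= k }. We compute iteratively: G(0) = 0.
G(1) = mex({0}) = 1
G(2) = mex({0, 1}) = 2
G(3) = mex({1, 2}) = 0
G(4) = mex({0, 2}) = 1
G(5) = mex({0, 1}) = 2
G(6) = mex({0, 1, 2}) = 3
G(7) = mex({0, 1, 2, 3}) = 4
G(8) = mex({0, 1, 2, 3, 4}) = 5
G(9) = mex({0, 1, 2, 4, 5}) = 3
G(10) = mex({0, 1, 2, 3, 5}) = 4
G(11) = mex({0, 1, 2, 3, 4}) = 5
G(12) = mex({0, 1, 2, 3, 4, 5}) = 6
G(13) = mex({0, 1, 2, 3, 4, 5, 6}) = 7
G(14) = mex({1, 2, 3, 4, 5, 6, 7}) = 0
G(15) = mex({0, 2, 3, 4, 5, 7}) = 1
G(16) = mex({0, 1, 3, 4, 5, 6}) = 2
G(17) = mex({1, 2, 3, 4, 5, 6, 7}) = 0
G(18) = mex({0, 2, 3, 4, 5, 6, 7}) = 1
G(19) = mex({0, 1, 3, 4, 5, 7}) = 2
G(20) = mex({0, 1, 2, 4, 5, 6}) = 3
G(21) = mex({0, 1, 2, 3, 5, 6, 7}) = 4
G(22) = mex({0, 1, 2, 3, 4, 6, 7}) = 5
G(23) = mex({0, 1, 2, 4, 5, 7}) = 3
Observe that G(14)..G(23) = 0, 1, 2, 0, 1, 2, 3, 4, 5, 3 repeats G(0)..G(9) = 0, 1, 2, 0, 1, 2, 3, 4, 5, 3.
For k >= max(S) = 10, G(k) is determined by the previous 10 values G(k-10)..G(k-1); a window of 10 consecutive values has recurred shifted by 14, so by induction G(k + 14) = G(k) for all k >= 0: the sequence is periodic from the start with period 14.
One period: G(0..13) = 0, 1, 2, 0, 1, 2, 3, 4, 5, 3, 4, 5, 6, 7.
39 mod 14 = 11, so G(39) = G(11) = 5.

5


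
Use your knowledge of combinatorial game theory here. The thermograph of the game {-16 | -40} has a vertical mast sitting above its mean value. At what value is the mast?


Game = {-16 | -40}, a switch {a | b} with numbers a > b.
Its thermograph has left wall a - t and right wall b + t, which meet at t = (a - b)/2, where both equal (a + b)/2. So the mast (mean value) is at (a + b)/2.
Mean = (-16 + (-40))/2 = -56/2 = -28

-28


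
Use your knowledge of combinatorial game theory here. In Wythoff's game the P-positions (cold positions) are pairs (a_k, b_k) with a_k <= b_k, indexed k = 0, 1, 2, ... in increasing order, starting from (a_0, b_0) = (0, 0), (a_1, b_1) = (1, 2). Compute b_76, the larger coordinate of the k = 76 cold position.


By Wythoff's theorem, a_k = floor(k * phi) and b_k = floor(k * phi^2) = a_k + k, where phi = (1 + sqrt(5))/2 is the golden ratio.
phi = (1 + sqrt(5))/2 = 1.618034
phi^2 = phi + 1 = 2.618034
k = 76
k * phi^2 = 76 * 2.618034 = 198.970583
b_76 = floor(k * phi^2) = 198 (check: a_76 + k = 122 + 76 = 198)

198


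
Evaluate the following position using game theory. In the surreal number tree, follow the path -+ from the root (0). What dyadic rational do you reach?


Sign expansion: -+
Rule: track bounds (lo, hi), initially (-inf, +inf). On '+', the current value becomes lo and we move to the simplest number in (value, hi): value + 1 if hi = +inf, otherwise the midpoint (value + hi)/2. On '-', the current value becomes hi and we move to value - 1 if lo = -inf, otherwise the midpoint (lo + value)/2.
Start at 0.
Step 1: sign = -, move left. Bounds: (-inf, 0). Value = -1
Step 2: sign = +, move right. Bounds: (-1, 0). Value = -1/2
The surreal number with sign expansion -+ is -1/2.

-1/2


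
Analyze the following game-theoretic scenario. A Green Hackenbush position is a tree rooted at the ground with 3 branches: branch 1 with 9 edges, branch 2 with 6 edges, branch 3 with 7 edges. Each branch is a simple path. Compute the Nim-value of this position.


The tree has 3 branches from the ground vertex.
In Green Hackenbush, the Nim-value of a simple path of length k is k.
Branch 1: length 9, Nim-value = 9
Branch 2: length 6, Nim-value = 6
Branch 3: length 7, Nim-value = 7
Total Nim-value = XOR of all branch values:
0 XOR 9 = 9
9 XOR 6 = 15
15 XOR 7 = 8
Nim-value of the tree = 8

8


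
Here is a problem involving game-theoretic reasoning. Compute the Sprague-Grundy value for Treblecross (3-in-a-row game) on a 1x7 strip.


Treblecross: place X on empty cells; 3-in-a-row wins.
Playing within two cells of an existing X lets the opponent win at once, so sensible play treats the cells i-2..i+2 around each X as dead. The player left with no safe cell loses, so this is a normal-play take-away game on strips of safe cells.
Placing X at cell i (0-indexed) of a strip of k safe cells leaves independent strips of sizes max(0, i-2) and max(0, k-i-3). Hence G(k) = mex{ G(max(0,i-2)) XOR G(max(0,k-i-3)) : 0 <= i < k }, with G(0) = 0.
G(1): splits (0,0):0^0=0 -> mex({0}) = 1
G(2): splits (0,0):0^0=0 -> mex({0}) = 1
G(3): splits (0,0):0^0=0 -> mex({0}) = 1
G(4): splits (0,1):0^1=1 (0,0):0^0=0 -> mex({0, 1}) = 2
G(5): splits (0,2):0^1=1 (0,1):0^1=1 (0,0):0^0=0 -> mex({0, 1}) = 2
G(6) = mex({1}) = 0
G(7) = mex({0, 1, 2}) = 3
Therefore G(7) = 3.

3


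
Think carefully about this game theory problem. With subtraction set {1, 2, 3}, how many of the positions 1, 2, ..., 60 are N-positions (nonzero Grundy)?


Subtraction set S = {1, 2, 3}, so G(n) = n mod 4.
G(n) = 0 when n is a multiple of 4.
Multiples of 4 in [1, 60]: 15
N-positions (nonzero Grundy) = 60 - 15 = 45

45


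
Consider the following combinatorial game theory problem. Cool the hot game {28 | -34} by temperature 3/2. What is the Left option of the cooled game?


Original game: {28 | -34} (a switch {a | b} with a > b).
Cooling by t (for t below the temperature (a - b)/2 = 31) taxes each move by t: {a | b} cooled by t is {a - t | b + t}.
Cooling amount: t = 3/2
Cooled Left option: 28 - 3/2 = 53/2
Cooled Right option: -34 + 3/2 = -65/2
Cooled game: {53/2 | -65/2}
Left option = 53/2

53/2


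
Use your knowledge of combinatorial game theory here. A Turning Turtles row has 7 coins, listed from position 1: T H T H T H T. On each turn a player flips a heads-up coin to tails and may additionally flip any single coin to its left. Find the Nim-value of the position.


Coins: T H T H T H T
Key fact: a single head at position k behaves exactly like a Nim heap of size k (turning it to T and optionally flipping a coin at j < k corresponds to moving the heap from k to j, or to 0), and heads combine as a disjunctive sum (two heads at the same place would cancel, matching j XOR j = 0). So the Nim-value is the XOR of the 1-indexed positions of the heads.
Face-up positions (1-indexed): [2, 4, 6]
XOR 0 with 2: 0 XOR 2 = 2
XOR 2 with 4: 2 XOR 4 = 6
XOR 6 with 6: 6 XOR 6 = 0
Nim-value = 0

0


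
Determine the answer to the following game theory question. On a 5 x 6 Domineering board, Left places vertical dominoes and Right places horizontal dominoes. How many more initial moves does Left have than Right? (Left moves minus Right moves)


Board is 5 x 6 (rows x cols).
Left (vertical) placements: (rows-1) * cols = 4 * 6 = 24
Right (horizontal) placements: rows * (cols-1) = 5 * 5 = 25
Advantage = Left - Right = 24 - 25 = -1

-1


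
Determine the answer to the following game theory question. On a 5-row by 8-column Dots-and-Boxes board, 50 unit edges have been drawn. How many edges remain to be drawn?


Grid: 5 x 8 boxes, i.e. 6 rows and 9 columns of dots.
Horizontal edges: (rows + 1) * cols = 6 * 8 = 48
Vertical edges: rows * (cols + 1) = 5 * 9 = 45
Total edges: 48 + 45 = 93
Edges drawn: 50
Remaining: 93 - 50 = 43

43


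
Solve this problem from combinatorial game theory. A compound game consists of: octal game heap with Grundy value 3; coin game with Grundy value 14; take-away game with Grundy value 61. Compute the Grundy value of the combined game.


By the Sprague-Grundy theorem, the Grundy value of a sum of games is the XOR of individual Grundy values.
octal game heap: Grundy value = 3. Running XOR: 0 XOR 3 = 3
coin game: Grundy value = 14. Running XOR: 3 XOR 14 = 13
take-away game: Grundy value = 61. Running XOR: 13 XOR 61 = 48
The combined Grundy value is 48.

48


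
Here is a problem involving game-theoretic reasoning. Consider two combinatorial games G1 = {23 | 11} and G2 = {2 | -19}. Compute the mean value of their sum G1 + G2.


G1 = {23 | 11}, G2 = {2 | -19}
Each is a switch {a | b} with numbers a > b; its mean value is (a + b)/2, and mean value is additive over game sums: m(G1 + G2) = m(G1) + m(G2).
Mean of G1 = (23 + (11))/2 = 34/2 = 17
Mean of G2 = (2 + (-19))/2 = -17/2 = -17/2
Mean of G1 + G2 = 17 + -17/2 = 17/2

17/2


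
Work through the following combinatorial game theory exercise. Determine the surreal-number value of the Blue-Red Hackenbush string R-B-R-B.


Edges (from ground): R-B-R-B
By Berlekamp's sign-expansion rule, a Blue-Red Hackenbush stalk has the value of the surreal number whose sign sequence is the edge sequence with B -> + and R -> -.
Sign sequence: -+-+
Trace the sign expansion in the surreal number tree, starting from 0:
Edge 1: R (sign -) -> bounds (-inf, 0), value = -1
Edge 2: B (sign +) -> bounds (-1, 0), value = -1/2
Edge 3: R (sign -) -> bounds (-1, -1/2), value = -3/4
Edge 4: B (sign +) -> bounds (-3/4, -1/2), value = -5/8
Game value = -5/8

-5/8


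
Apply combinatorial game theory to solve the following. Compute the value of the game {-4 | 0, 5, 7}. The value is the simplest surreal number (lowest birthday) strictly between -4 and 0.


Left options: {-4}, max = -4
Right options: {0, 5, 7}, min = 0
All options are numbers and max(Left) < min(Right), so by the simplicity theorem the value is the simplest (earliest-born) number strictly between -4 and 0.
Integers -3 through -1 all lie strictly between -4 and 0.
Among integers, the simplest (lowest birthday = smallest |n|; 0 is born on day 0, +-n on day n) is -1.
No non-integer in the interval can be simpler: if x is a non-integer in the interval, then floor(x) or ceil(x) also lies in the interval (the interval contains an integer), and both are proper prefixes of x's sign expansion, i.e. born earlier. So the game value is -1.
Game value = -1

-1
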